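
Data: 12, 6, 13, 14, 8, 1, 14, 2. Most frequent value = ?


Frequencies: 1:1, 2:1, 6:1, 8:1, 12:1, 13:1, 14:2
Max frequency = 2
Mode = 14

Mode = 14


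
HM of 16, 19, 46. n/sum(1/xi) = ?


Sum of reciprocals = 1/16 + 1/19 + 1/46 = 0.136871
HM = 3/0.136871 = 21.9185

HM = 21.9185


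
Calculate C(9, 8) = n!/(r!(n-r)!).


C(9,8) = 9!/(8! × 1!)
= 362880/(40320 × 1)
= 9

C(9,8) = 9


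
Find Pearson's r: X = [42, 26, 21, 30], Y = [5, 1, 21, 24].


Mean X = 29.7500, Mean Y = 12.7500
SD X = 7.758060, SD Y = 9.908961
Cov = -30.062500
r = -30.062500/(7.758060*9.908961) = -0.3911

r = -0.3911


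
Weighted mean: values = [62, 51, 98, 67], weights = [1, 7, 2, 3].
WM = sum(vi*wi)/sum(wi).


Numerator = 62*1 + 51*7 + 98*2 + 67*3 = 816
Denominator = 1 + 7 + 2 + 3 = 13
WM = 816/13 = 62.7692

WM = 62.7692


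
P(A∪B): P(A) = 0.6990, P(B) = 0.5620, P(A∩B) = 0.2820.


P(A∪B) = 0.6990 + 0.5620 - 0.2820
= 1.2610 - 0.2820
= 0.9790

P(A∪B) = 0.9790


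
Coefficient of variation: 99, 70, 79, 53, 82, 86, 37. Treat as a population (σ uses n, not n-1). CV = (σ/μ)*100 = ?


Mean = 72.2857
SD = 19.5061
CV = (19.5061/72.2857)*100 = 26.9848%

CV = 26.9848%


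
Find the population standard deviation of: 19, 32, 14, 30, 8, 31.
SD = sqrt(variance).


Mean = 22.3333
Variance = 85.5556
SD = sqrt(85.5556) = 9.2496

SD = 9.2496


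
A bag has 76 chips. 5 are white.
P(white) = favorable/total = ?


P = 5/76 = 0.0658

P = 0.0658


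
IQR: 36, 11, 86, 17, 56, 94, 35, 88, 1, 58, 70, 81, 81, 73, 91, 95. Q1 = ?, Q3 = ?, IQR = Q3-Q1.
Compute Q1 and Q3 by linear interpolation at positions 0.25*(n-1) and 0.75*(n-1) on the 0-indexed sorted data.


Sorted: 1, 11, 17, 35, 36, 56, 58, 70, 73, 81, 81, 86, 88, 91, 94, 95
Q1 (25th %ile) = 35.7500
Q3 (75th %ile) = 86.5000
IQR = 86.5000 - 35.7500 = 50.7500

IQR = 50.7500


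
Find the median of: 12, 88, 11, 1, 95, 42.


Sorted: 1, 11, 12, 42, 88, 95
n = 6 (even)
Middle values: 12 and 42
Median = (12+42)/2 = 27.0000

Median = 27.0000


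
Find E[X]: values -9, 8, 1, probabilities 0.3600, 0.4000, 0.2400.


E[X] = -9*0.3600 + 8*0.4000 + 1*0.2400
= -3.2400 + 3.2000 + 0.2400
= 0.2000

E[X] = 0.2000


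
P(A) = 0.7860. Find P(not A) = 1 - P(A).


P(not A) = 1 - 0.7860 = 0.2140

P(not A) = 0.2140


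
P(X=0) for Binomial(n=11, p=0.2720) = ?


C(11,0) = 1
p^0 = 1.000000
(1-p)^11 = 0.030440
P = 1 * 1.000000 * 0.030440 = 0.0304

P(X=0) = 0.0304


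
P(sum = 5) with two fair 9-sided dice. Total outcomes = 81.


Total outcomes = 9×9 = 81
Favorable (sum = 5): 4
P = 4/81 = 0.0494

P = 0.0494


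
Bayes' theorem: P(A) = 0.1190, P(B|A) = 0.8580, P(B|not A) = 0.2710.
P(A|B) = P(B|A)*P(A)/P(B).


P(B) = P(B|A)*P(A) + P(B|A')*P(A')
= 0.8580*0.1190 + 0.2710*0.8810
= 0.102102 + 0.238751 = 0.340853
P(A|B) = 0.102102/0.340853 = 0.2995

P(A|B) = 0.2995


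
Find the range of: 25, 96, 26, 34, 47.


Max = 96, Min = 25
Range = 96 - 25 = 71

Range = 71


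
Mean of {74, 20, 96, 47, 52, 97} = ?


Sum = 74 + 20 + 96 + 47 + 52 + 97 = 386
n = 6
Mean = 386/6 = 64.3333

Mean = 64.3333


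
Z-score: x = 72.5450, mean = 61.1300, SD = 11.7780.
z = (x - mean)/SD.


z = (72.5450 - 61.1300)/11.7780
= 11.4150/11.7780
= 0.9692

z = 0.9692


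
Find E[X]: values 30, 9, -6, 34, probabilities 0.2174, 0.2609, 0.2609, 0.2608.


E[X] = 30*0.2174 + 9*0.2609 - 6*0.2609 + 34*0.2608
= 6.5220 + 2.3481 - 1.5654 + 8.8672
= 16.1719

E[X] = 16.1719


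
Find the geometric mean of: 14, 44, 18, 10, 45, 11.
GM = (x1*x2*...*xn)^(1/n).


Product = 14 × 44 × 18 × 10 × 45 × 11 = 54885600
GM = 54885600^(1/6) = 19.4944

GM = 19.4944


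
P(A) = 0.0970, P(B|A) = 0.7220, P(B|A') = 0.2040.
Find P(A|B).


P(B) = P(B|A)*P(A) + P(B|A')*P(A')
= 0.7220*0.0970 + 0.2040*0.9030
= 0.070034 + 0.184212 = 0.254246
P(A|B) = 0.070034/0.254246 = 0.2755

P(A|B) = 0.2755


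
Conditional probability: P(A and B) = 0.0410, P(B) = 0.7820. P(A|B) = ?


P(A|B) = 0.0410/0.7820 = 0.0524

P(A|B) = 0.0524


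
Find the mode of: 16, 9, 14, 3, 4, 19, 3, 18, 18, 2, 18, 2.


Frequencies: 2:2, 3:2, 4:1, 9:1, 14:1, 16:1, 18:3, 19:1
Max frequency = 3
Mode = 18

Mode = 18


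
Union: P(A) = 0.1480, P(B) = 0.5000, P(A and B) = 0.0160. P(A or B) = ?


P(A∪B) = 0.1480 + 0.5000 - 0.0160
= 0.6480 - 0.0160
= 0.6320

P(A∪B) = 0.6320


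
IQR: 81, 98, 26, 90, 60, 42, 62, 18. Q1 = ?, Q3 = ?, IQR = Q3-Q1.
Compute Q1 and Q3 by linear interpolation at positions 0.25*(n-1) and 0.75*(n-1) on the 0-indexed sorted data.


Sorted: 18, 26, 42, 60, 62, 81, 90, 98
Q1 (25th %ile) = 38.0000
Q3 (75th %ile) = 83.2500
IQR = 83.2500 - 38.0000 = 45.2500

IQR = 45.2500


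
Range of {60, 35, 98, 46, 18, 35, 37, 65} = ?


Max = 98, Min = 18
Range = 98 - 18 = 80

Range = 80


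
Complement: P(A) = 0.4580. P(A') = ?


P(not A) = 1 - 0.4580 = 0.5420

P(not A) = 0.5420


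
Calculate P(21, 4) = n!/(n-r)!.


P(21,4) = 21!/17!
= 51090942171709440000/355687428096000
= 143640

P(21,4) = 143640


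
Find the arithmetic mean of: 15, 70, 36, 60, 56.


Sum = 15 + 70 + 36 + 60 + 56 = 237
n = 5
Mean = 237/5 = 47.4000

Mean = 47.4000


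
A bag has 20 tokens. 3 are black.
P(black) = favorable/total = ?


P = 3/20 = 0.1500

P = 0.1500


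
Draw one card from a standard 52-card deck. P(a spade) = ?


13 spades in 52 cards
P = 13/52 = 0.2500

P = 0.2500


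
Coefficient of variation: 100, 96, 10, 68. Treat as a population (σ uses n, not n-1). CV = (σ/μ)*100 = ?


Mean = 68.5000
SD = 35.9548
CV = (35.9548/68.5000)*100 = 52.4888%

CV = 52.4888%


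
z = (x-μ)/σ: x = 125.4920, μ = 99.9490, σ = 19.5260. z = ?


z = (125.4920 - 99.9490)/19.5260
= 25.5430/19.5260
= 1.3082

z = 1.3082


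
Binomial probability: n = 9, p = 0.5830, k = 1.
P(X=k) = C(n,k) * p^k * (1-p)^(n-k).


C(9,1) = 9
p^1 = 0.583000
(1-p)^8 = 0.000914
P = 9 * 0.583000 * 0.000914 = 0.0048

P(X=1) = 0.0048


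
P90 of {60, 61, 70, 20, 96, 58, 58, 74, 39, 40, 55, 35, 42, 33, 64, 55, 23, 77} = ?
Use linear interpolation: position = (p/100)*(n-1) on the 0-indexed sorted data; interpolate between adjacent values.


Sorted: 20, 23, 33, 35, 39, 40, 42, 55, 55, 58, 58, 60, 61, 64, 70, 74, 77, 96
n = 18
Index = 90/100 * 17 = 15.3000
Lower = data[15] = 74, Upper = data[16] = 77
P90 = 74 + 0.3000*(3) = 74.9000

P90 = 74.9000


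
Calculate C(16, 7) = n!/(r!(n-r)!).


C(16,7) = 16!/(7! × 9!)
= 20922789888000/(5040 × 362880)
= 11440

C(16,7) = 11440


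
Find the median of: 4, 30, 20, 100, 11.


Sorted: 4, 11, 20, 30, 100
n = 5 (odd)
Middle value = 20

Median = 20


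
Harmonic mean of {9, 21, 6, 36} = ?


Sum of reciprocals = 1/9 + 1/21 + 1/6 + 1/36 = 0.353175
HM = 4/0.353175 = 11.3258

HM = 11.3258


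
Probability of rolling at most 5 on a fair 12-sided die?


Favorable outcomes (roll ≤ 5): 5
Total outcomes = 12
P = 5/12 = 0.4167

P = 0.4167


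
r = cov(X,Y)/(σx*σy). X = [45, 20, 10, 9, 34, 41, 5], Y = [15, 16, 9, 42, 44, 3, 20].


Mean X = 23.4286, Mean Y = 21.2857
SD X = 15.239583, SD Y = 14.635713
Cov = -44.122449
r = -44.122449/(15.239583*14.635713) = -0.1978

r = -0.1978


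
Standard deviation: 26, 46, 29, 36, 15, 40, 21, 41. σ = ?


Mean = 31.7500
Variance = 101.4375
SD = sqrt(101.4375) = 10.0716

SD = 10.0716


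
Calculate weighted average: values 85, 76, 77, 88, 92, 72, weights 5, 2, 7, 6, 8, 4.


Numerator = 85*5 + 76*2 + 77*7 + 88*6 + 92*8 + 72*4 = 2668
Denominator = 5 + 2 + 7 + 6 + 8 + 4 = 32
WM = 2668/32 = 83.3750

WM = 83.3750


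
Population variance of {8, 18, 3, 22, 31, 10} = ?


Mean = 15.3333
Squared deviations: 53.7778, 7.1111, 152.1111, 44.4444, 245.4444, 28.4444
Sum = 531.3333
Variance = 531.3333/6 = 88.5556

Variance = 88.5556


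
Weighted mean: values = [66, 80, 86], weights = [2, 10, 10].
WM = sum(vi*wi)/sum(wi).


Numerator = 66*2 + 80*10 + 86*10 = 1792
Denominator = 2 + 10 + 10 = 22
WM = 1792/22 = 81.4545

WM = 81.4545


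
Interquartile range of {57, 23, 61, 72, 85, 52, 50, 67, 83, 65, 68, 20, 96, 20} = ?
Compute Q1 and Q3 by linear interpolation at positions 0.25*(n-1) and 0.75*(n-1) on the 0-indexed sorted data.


Sorted: 20, 20, 23, 50, 52, 57, 61, 65, 67, 68, 72, 83, 85, 96
Q1 (25th %ile) = 50.5000
Q3 (75th %ile) = 71.0000
IQR = 71.0000 - 50.5000 = 20.5000

IQR = 20.5000


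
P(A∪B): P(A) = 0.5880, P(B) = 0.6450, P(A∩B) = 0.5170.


P(A∪B) = 0.5880 + 0.6450 - 0.5170
= 1.2330 - 0.5170
= 0.7160

P(A∪B) = 0.7160


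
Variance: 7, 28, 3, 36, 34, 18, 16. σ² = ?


Mean = 20.2857
Squared deviations: 176.5102, 59.5102, 298.7959, 246.9388, 188.0816, 5.2245, 18.3673
Sum = 993.4286
Variance = 993.4286/7 = 141.9184

Variance = 141.9184


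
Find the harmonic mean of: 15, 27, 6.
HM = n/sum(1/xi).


Sum of reciprocals = 1/15 + 1/27 + 1/6 = 0.270370
HM = 3/0.270370 = 11.0959

HM = 11.0959


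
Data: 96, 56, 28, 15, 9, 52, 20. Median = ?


Sorted: 9, 15, 20, 28, 52, 56, 96
n = 7 (odd)
Middle value = 28

Median = 28


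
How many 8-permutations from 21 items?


P(21,8) = 21!/13!
= 51090942171709440000/6227020800
= 8204716800

P(21,8) = 8204716800


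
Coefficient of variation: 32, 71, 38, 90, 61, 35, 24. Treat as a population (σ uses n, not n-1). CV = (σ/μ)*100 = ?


Mean = 50.1429
SD = 22.4590
CV = (22.4590/50.1429)*100 = 44.7901%

CV = 44.7901%


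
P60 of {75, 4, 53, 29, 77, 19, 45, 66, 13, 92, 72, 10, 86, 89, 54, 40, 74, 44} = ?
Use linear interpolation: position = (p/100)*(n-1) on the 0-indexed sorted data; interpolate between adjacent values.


Sorted: 4, 10, 13, 19, 29, 40, 44, 45, 53, 54, 66, 72, 74, 75, 77, 86, 89, 92
n = 18
Index = 60/100 * 17 = 10.2000
Lower = data[10] = 66, Upper = data[11] = 72
P60 = 66 + 0.2000*(6) = 67.2000

P60 = 67.2000


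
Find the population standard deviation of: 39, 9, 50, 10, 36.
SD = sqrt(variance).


Mean = 28.8000
Variance = 270.1600
SD = sqrt(270.1600) = 16.4365

SD = 16.4365


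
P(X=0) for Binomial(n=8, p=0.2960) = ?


C(8,0) = 1
p^0 = 1.000000
(1-p)^8 = 0.060337
P = 1 * 1.000000 * 0.060337 = 0.0603

P(X=0) = 0.0603


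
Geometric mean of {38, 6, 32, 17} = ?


Product = 38 × 6 × 32 × 17 = 124032
GM = 124032^(1/4) = 18.7665

GM = 18.7665


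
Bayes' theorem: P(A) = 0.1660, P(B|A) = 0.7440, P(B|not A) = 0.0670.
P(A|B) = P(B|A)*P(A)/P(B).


P(B) = P(B|A)*P(A) + P(B|A')*P(A')
= 0.7440*0.1660 + 0.0670*0.8340
= 0.123504 + 0.055878 = 0.179382
P(A|B) = 0.123504/0.179382 = 0.6885

P(A|B) = 0.6885


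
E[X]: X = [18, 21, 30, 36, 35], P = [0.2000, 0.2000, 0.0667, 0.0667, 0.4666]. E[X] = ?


E[X] = 18*0.2000 + 21*0.2000 + 30*0.0667 + 36*0.0667 + 35*0.4666
= 3.6000 + 4.2000 + 2.0010 + 2.4012 + 16.3310
= 28.5332

E[X] = 28.5332


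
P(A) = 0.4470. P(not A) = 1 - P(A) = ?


P(not A) = 1 - 0.4470 = 0.5530

P(not A) = 0.5530


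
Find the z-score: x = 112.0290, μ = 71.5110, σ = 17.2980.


z = (112.0290 - 71.5110)/17.2980
= 40.5180/17.2980
= 2.3424

z = 2.3424


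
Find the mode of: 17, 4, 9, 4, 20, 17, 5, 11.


Frequencies: 4:2, 5:1, 9:1, 11:1, 17:2, 20:1
Max frequency = 2
Mode = 4, 17

Mode = 4, 17


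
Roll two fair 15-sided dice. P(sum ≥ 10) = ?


Total outcomes = 15×15 = 225
Favorable (sum ≥ 10): 189
P = 189/225 = 0.8400

P = 0.8400


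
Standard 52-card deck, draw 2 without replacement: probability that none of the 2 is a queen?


P(no queens) = (48/52) × (47/51)
= 0.8507

P = 0.8507


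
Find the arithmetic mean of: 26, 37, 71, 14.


Sum = 26 + 37 + 71 + 14 = 148
n = 4
Mean = 148/4 = 37.0000

Mean = 37.0000


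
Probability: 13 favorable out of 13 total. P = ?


P = 13/13 = 1.0000

P = 1.0000


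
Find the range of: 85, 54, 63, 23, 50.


Max = 85, Min = 23
Range = 85 - 23 = 62

Range = 62


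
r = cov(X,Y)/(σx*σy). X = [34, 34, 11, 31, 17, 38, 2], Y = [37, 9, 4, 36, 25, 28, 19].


Mean X = 23.8571, Mean Y = 22.5714
SD X = 12.799872, SD Y = 11.745603
Cov = 68.795918
r = 68.795918/(12.799872*11.745603) = 0.4576

r = 0.4576


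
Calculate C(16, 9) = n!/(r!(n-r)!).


C(16,9) = 16!/(9! × 7!)
= 20922789888000/(362880 × 5040)
= 11440

C(16,9) = 11440


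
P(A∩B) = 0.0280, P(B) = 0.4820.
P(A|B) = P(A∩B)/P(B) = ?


P(A|B) = 0.0280/0.4820 = 0.0581

P(A|B) = 0.0581


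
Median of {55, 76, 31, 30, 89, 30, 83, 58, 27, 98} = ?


Sorted: 27, 30, 30, 31, 55, 58, 76, 83, 89, 98
n = 10 (even)
Middle values: 55 and 58
Median = (55+58)/2 = 56.5000

Median = 56.5000


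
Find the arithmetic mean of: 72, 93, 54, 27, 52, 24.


Sum = 72 + 93 + 54 + 27 + 52 + 24 = 322
n = 6
Mean = 322/6 = 53.6667

Mean = 53.6667


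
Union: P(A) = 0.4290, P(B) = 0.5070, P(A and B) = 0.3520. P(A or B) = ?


P(A∪B) = 0.4290 + 0.5070 - 0.3520
= 0.9360 - 0.3520
= 0.5840

P(A∪B) = 0.5840


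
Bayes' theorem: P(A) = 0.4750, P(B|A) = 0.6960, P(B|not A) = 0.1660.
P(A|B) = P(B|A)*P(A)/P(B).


P(B) = P(B|A)*P(A) + P(B|A')*P(A')
= 0.6960*0.4750 + 0.1660*0.5250
= 0.330600 + 0.087150 = 0.417750
P(A|B) = 0.330600/0.417750 = 0.7914

P(A|B) = 0.7914


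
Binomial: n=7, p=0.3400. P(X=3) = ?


C(7,3) = 35
p^3 = 0.039304
(1-p)^4 = 0.189747
P = 35 * 0.039304 * 0.189747 = 0.2610

P(X=3) = 0.2610


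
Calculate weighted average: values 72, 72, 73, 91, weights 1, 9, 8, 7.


Numerator = 72*1 + 72*9 + 73*8 + 91*7 = 1941
Denominator = 1 + 9 + 8 + 7 = 25
WM = 1941/25 = 77.6400

WM = 77.6400


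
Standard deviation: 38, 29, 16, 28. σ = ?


Mean = 27.7500
Variance = 61.1875
SD = sqrt(61.1875) = 7.8222

SD = 7.8222


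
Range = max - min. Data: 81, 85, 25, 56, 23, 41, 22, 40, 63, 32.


Max = 85, Min = 22
Range = 85 - 22 = 63

Range = 63


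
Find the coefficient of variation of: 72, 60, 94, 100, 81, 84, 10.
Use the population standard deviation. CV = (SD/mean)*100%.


Mean = 71.5714
SD = 27.9789
CV = (27.9789/71.5714)*100 = 39.0922%

CV = 39.0922%


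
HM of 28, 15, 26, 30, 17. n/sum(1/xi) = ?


Sum of reciprocals = 1/28 + 1/15 + 1/26 + 1/30 + 1/17 = 0.232999
HM = 5/0.232999 = 21.4593

HM = 21.4593


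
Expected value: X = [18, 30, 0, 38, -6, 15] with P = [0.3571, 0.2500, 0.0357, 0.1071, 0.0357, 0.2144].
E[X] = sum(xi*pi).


E[X] = 18*0.3571 + 30*0.2500 + 0*0.0357 + 38*0.1071 - 6*0.0357 + 15*0.2144
= 6.4278 + 7.5000 + 0 + 4.0698 - 0.2142 + 3.2160
= 20.9994

E[X] = 20.9994


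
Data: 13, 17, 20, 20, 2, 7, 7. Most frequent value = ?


Frequencies: 2:1, 7:2, 13:1, 17:1, 20:2
Max frequency = 2
Mode = 7, 20

Mode = 7, 20


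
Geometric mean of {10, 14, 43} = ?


Product = 10 × 14 × 43 = 6020
GM = 6020^(1/3) = 18.1914

GM = 18.1914


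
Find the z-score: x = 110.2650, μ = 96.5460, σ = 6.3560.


z = (110.2650 - 96.5460)/6.3560
= 13.7190/6.3560
= 2.1584

z = 2.1584


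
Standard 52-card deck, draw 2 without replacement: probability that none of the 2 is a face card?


P(no face cards) = (40/52) × (39/51)
= 0.5882

P = 0.5882


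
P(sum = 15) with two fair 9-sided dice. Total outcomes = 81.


Total outcomes = 9×9 = 81
Favorable (sum = 15): 4
P = 4/81 = 0.0494

P = 0.0494


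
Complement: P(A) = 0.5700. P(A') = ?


P(not A) = 1 - 0.5700 = 0.4300

P(not A) = 0.4300


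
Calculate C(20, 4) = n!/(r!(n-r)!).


C(20,4) = 20!/(4! × 16!)
= 2432902008176640000/(24 × 20922789888000)
= 4845

C(20,4) = 4845


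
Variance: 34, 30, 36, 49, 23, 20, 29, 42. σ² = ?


Mean = 32.8750
Squared deviations: 1.2656, 8.2656, 9.7656, 260.0156, 97.5156, 165.7656, 15.0156, 83.2656
Sum = 640.8750
Variance = 640.8750/8 = 80.1094

Variance = 80.1094


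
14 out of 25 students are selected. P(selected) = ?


P = 14/25 = 0.5600

P = 0.5600


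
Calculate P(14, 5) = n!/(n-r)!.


P(14,5) = 14!/9!
= 87178291200/362880
= 240240

P(14,5) = 240240


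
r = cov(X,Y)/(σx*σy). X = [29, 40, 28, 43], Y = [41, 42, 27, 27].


Mean X = 35.0000, Mean Y = 34.2500
SD X = 6.595453, SD Y = 7.258616
Cov = -2.250000
r = -2.250000/(6.595453*7.258616) = -0.0470

r = -0.0470


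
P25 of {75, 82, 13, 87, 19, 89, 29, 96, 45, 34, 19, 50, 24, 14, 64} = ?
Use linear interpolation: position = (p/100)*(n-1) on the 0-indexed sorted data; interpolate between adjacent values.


Sorted: 13, 14, 19, 19, 24, 29, 34, 45, 50, 64, 75, 82, 87, 89, 96
n = 15
Index = 25/100 * 14 = 3.5000
Lower = data[3] = 19, Upper = data[4] = 24
P25 = 19 + 0.5000*(5) = 21.5000

P25 = 21.5000


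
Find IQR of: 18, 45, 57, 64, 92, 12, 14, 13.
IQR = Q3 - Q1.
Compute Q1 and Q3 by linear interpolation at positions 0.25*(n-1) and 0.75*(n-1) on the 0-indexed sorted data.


Sorted: 12, 13, 14, 18, 45, 57, 64, 92
Q1 (25th %ile) = 13.7500
Q3 (75th %ile) = 58.7500
IQR = 58.7500 - 13.7500 = 45.0000

IQR = 45.0000


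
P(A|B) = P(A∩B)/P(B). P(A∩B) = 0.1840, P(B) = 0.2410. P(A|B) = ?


P(A|B) = 0.1840/0.2410 = 0.7635

P(A|B) = 0.7635


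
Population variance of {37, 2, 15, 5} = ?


Mean = 14.7500
Squared deviations: 495.0625, 162.5625, 0.0625, 95.0625
Sum = 752.7500
Variance = 752.7500/4 = 188.1875

Variance = 188.1875


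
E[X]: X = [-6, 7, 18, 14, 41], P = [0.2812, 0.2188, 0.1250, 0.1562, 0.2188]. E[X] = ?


E[X] = -6*0.2812 + 7*0.2188 + 18*0.1250 + 14*0.1562 + 41*0.2188
= -1.6872 + 1.5316 + 2.2500 + 2.1868 + 8.9708
= 13.2520

E[X] = 13.2520


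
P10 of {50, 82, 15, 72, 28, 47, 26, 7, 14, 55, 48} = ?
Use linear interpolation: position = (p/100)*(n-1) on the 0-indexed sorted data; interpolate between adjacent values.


Sorted: 7, 14, 15, 26, 28, 47, 48, 50, 55, 72, 82
n = 11
Index = 10/100 * 10 = 1.0000
Lower = data[1] = 14, Upper = data[2] = 15
P10 = 14 + 0*(1) = 14.0000

P10 = 14.0000


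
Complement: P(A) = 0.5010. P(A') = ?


P(not A) = 1 - 0.5010 = 0.4990

P(not A) = 0.4990


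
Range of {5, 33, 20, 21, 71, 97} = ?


Max = 97, Min = 5
Range = 97 - 5 = 92

Range = 92


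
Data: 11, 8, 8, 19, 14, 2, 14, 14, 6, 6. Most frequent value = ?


Frequencies: 2:1, 6:2, 8:2, 11:1, 14:3, 19:1
Max frequency = 3
Mode = 14

Mode = 14


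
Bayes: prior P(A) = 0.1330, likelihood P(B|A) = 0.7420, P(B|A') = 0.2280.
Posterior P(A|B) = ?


P(B) = P(B|A)*P(A) + P(B|A')*P(A')
= 0.7420*0.1330 + 0.2280*0.8670
= 0.098686 + 0.197676 = 0.296362
P(A|B) = 0.098686/0.296362 = 0.3330

P(A|B) = 0.3330


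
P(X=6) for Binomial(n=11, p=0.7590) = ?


C(11,6) = 462
p^6 = 0.191184
(1-p)^5 = 0.000813
P = 462 * 0.191184 * 0.000813 = 0.0718

P(X=6) = 0.0718


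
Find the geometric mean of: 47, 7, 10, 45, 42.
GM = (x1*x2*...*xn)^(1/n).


Product = 47 × 7 × 10 × 45 × 42 = 6218100
GM = 6218100^(1/5) = 22.8419

GM = 22.8419


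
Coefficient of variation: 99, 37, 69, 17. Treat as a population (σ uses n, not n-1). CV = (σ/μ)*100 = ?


Mean = 55.5000
SD = 31.2210
CV = (31.2210/55.5000)*100 = 56.2540%

CV = 56.2540%


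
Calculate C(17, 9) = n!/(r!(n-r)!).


C(17,9) = 17!/(9! × 8!)
= 355687428096000/(362880 × 40320)
= 24310

C(17,9) = 24310


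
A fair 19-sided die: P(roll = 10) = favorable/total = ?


Favorable outcomes (roll = 10): 1
Total outcomes = 19
P = 1/19 = 0.0526

P = 0.0526


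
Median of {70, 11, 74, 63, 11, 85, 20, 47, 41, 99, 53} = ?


Sorted: 11, 11, 20, 41, 47, 53, 63, 70, 74, 85, 99
n = 11 (odd)
Middle value = 53

Median = 53


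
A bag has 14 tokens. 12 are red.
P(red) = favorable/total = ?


P = 12/14 = 0.8571

P = 0.8571


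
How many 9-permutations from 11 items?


P(11,9) = 11!/2!
= 39916800/2
= 19958400

P(11,9) = 19958400


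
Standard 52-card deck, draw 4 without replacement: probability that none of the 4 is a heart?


P(no hearts) = (39/52) × (38/51) × (37/50) × (36/49)
= 0.3038

P = 0.3038


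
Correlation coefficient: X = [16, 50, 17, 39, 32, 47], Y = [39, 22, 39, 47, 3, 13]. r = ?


Mean X = 33.5000, Mean Y = 27.1667
SD X = 13.326040, SD Y = 15.731250
Cov = -88.916667
r = -88.916667/(13.326040*15.731250) = -0.4241

r = -0.4241


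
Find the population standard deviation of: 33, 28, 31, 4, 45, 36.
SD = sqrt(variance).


Mean = 29.5000
Variance = 158.2500
SD = sqrt(158.2500) = 12.5797

SD = 12.5797


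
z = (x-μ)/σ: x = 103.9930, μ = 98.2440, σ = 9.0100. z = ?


z = (103.9930 - 98.2440)/9.0100
= 5.7490/9.0100
= 0.6381

z = 0.6381


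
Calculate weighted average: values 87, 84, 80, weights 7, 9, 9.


Numerator = 87*7 + 84*9 + 80*9 = 2085
Denominator = 7 + 9 + 9 = 25
WM = 2085/25 = 83.4000

WM = 83.4000


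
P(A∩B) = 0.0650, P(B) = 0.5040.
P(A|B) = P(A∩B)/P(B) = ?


P(A|B) = 0.0650/0.5040 = 0.1290

P(A|B) = 0.1290


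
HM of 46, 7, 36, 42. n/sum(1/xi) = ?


Sum of reciprocals = 1/46 + 1/7 + 1/36 + 1/42 = 0.216184
HM = 4/0.216184 = 18.5028

HM = 18.5028


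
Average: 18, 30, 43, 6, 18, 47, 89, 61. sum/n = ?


Sum = 18 + 30 + 43 + 6 + 18 + 47 + 89 + 61 = 312
n = 8
Mean = 312/8 = 39.0000

Mean = 39.0000


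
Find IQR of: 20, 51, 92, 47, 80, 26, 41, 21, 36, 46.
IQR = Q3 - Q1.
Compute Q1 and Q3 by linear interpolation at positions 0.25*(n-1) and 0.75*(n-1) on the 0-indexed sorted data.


Sorted: 20, 21, 26, 36, 41, 46, 47, 51, 80, 92
Q1 (25th %ile) = 28.5000
Q3 (75th %ile) = 50.0000
IQR = 50.0000 - 28.5000 = 21.5000

IQR = 21.5000


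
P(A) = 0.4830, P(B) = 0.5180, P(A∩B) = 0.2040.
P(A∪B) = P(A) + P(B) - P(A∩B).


P(A∪B) = 0.4830 + 0.5180 - 0.2040
= 1.0010 - 0.2040
= 0.7970

P(A∪B) = 0.7970


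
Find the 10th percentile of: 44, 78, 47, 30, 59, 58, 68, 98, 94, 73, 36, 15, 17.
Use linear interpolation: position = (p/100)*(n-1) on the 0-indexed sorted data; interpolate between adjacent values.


Sorted: 15, 17, 30, 36, 44, 47, 58, 59, 68, 73, 78, 94, 98
n = 13
Index = 10/100 * 12 = 1.2000
Lower = data[1] = 17, Upper = data[2] = 30
P10 = 17 + 0.2000*(13) = 19.6000

P10 = 19.6000


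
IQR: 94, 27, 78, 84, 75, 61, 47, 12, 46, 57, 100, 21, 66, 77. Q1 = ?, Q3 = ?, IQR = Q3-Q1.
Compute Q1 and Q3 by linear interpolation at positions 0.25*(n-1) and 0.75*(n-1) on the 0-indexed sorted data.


Sorted: 12, 21, 27, 46, 47, 57, 61, 66, 75, 77, 78, 84, 94, 100
Q1 (25th %ile) = 46.2500
Q3 (75th %ile) = 77.7500
IQR = 77.7500 - 46.2500 = 31.5000

IQR = 31.5000


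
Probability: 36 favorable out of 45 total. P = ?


P = 36/45 = 0.8000

P = 0.8000


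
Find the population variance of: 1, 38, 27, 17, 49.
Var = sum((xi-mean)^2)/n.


Mean = 26.4000
Squared deviations: 645.1600, 134.5600, 0.3600, 88.3600, 510.7600
Sum = 1379.2000
Variance = 1379.2000/5 = 275.8400

Variance = 275.8400


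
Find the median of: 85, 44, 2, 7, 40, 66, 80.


Sorted: 2, 7, 40, 44, 66, 80, 85
n = 7 (odd)
Middle value = 44

Median = 44


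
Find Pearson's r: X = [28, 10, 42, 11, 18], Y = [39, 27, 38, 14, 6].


Mean X = 21.8000, Mean Y = 24.8000
SD X = 11.973304, SD Y = 13.044539
Cov = 103.360000
r = 103.360000/(11.973304*13.044539) = 0.6618

r = 0.6618


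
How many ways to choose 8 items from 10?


C(10,8) = 10!/(8! × 2!)
= 3628800/(40320 × 2)
= 45

C(10,8) = 45


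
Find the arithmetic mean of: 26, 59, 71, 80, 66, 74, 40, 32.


Sum = 26 + 59 + 71 + 80 + 66 + 74 + 40 + 32 = 448
n = 8
Mean = 448/8 = 56.0000

Mean = 56.0000


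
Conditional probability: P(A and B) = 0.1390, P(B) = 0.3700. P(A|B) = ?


P(A|B) = 0.1390/0.3700 = 0.3757

P(A|B) = 0.3757


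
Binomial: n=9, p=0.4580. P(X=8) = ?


C(9,8) = 9
p^8 = 0.001936
(1-p)^1 = 0.542000
P = 9 * 0.001936 * 0.542000 = 0.0094

P(X=8) = 0.0094


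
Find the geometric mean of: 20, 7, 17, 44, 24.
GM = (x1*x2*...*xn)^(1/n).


Product = 20 × 7 × 17 × 44 × 24 = 2513280
GM = 2513280^(1/5) = 19.0567

GM = 19.0567


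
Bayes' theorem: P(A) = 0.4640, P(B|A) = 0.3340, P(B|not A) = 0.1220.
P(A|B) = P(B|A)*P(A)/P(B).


P(B) = P(B|A)*P(A) + P(B|A')*P(A')
= 0.3340*0.4640 + 0.1220*0.5360
= 0.154976 + 0.065392 = 0.220368
P(A|B) = 0.154976/0.220368 = 0.7033

P(A|B) = 0.7033


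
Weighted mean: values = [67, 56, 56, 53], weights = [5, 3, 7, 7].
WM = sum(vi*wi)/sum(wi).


Numerator = 67*5 + 56*3 + 56*7 + 53*7 = 1266
Denominator = 5 + 3 + 7 + 7 = 22
WM = 1266/22 = 57.5455

WM = 57.5455


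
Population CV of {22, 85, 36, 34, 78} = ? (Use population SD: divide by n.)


Mean = 51.0000
SD = 25.4558
CV = (25.4558/51.0000)*100 = 49.9134%

CV = 49.9134%


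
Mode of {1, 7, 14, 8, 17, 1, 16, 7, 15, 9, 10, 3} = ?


Frequencies: 1:2, 3:1, 7:2, 8:1, 9:1, 10:1, 14:1, 15:1, 16:1, 17:1
Max frequency = 2
Mode = 1, 7

Mode = 1, 7


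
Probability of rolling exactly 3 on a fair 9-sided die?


Favorable outcomes (roll = 3): 1
Total outcomes = 9
P = 1/9 = 0.1111

P = 0.1111


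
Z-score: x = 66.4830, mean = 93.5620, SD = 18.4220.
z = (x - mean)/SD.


z = (66.4830 - 93.5620)/18.4220
= -27.0790/18.4220
= -1.4699

z = -1.4699


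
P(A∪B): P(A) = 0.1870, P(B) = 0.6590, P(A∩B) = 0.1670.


P(A∪B) = 0.1870 + 0.6590 - 0.1670
= 0.8460 - 0.1670
= 0.6790

P(A∪B) = 0.6790


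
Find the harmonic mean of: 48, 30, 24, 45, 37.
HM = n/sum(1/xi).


Sum of reciprocals = 1/48 + 1/30 + 1/24 + 1/45 + 1/37 = 0.145083
HM = 5/0.145083 = 34.4631

HM = 34.4631


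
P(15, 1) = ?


P(15,1) = 15!/14!
= 1307674368000/87178291200
= 15

P(15,1) = 15


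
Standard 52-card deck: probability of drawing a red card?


26 red cards in 52 cards
P = 26/52 = 0.5000

P = 0.5000


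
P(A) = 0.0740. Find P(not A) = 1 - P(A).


P(not A) = 1 - 0.0740 = 0.9260

P(not A) = 0.9260


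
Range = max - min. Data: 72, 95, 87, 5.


Max = 95, Min = 5
Range = 95 - 5 = 90

Range = 90


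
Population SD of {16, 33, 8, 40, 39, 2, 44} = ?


Mean = 26.0000
Variance = 248.2857
SD = sqrt(248.2857) = 15.7571

SD = 15.7571


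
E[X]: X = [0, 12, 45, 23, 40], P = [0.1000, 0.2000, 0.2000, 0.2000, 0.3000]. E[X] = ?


E[X] = 0*0.1000 + 12*0.2000 + 45*0.2000 + 23*0.2000 + 40*0.3000
= 0 + 2.4000 + 9.0000 + 4.6000 + 12.0000
= 28.0000

E[X] = 28.0000


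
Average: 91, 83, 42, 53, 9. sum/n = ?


Sum = 91 + 83 + 42 + 53 + 9 = 278
n = 5
Mean = 278/5 = 55.6000

Mean = 55.6000


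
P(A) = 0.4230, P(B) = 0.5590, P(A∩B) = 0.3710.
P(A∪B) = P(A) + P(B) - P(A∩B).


P(A∪B) = 0.4230 + 0.5590 - 0.3710
= 0.9820 - 0.3710
= 0.6110

P(A∪B) = 0.6110


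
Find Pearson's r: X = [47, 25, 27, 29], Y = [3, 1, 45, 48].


Mean X = 32.0000, Mean Y = 24.2500
SD X = 8.774964, SD Y = 22.286487
Cov = -82.750000
r = -82.750000/(8.774964*22.286487) = -0.4231

r = -0.4231


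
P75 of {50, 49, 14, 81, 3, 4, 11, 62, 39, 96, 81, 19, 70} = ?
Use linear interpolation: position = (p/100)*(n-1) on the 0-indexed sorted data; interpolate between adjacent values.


Sorted: 3, 4, 11, 14, 19, 39, 49, 50, 62, 70, 81, 81, 96
n = 13
Index = 75/100 * 12 = 9.0000
Lower = data[9] = 70, Upper = data[10] = 81
P75 = 70 + 0*(11) = 70.0000

P75 = 70.0000


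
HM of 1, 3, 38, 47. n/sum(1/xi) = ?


Sum of reciprocals = 1/1 + 1/3 + 1/38 + 1/47 = 1.380926
HM = 4/1.380926 = 2.8966

HM = 2.8966


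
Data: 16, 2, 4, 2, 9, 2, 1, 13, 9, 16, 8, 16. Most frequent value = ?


Frequencies: 1:1, 2:3, 4:1, 8:1, 9:2, 13:1, 16:3
Max frequency = 3
Mode = 2, 16

Mode = 2, 16


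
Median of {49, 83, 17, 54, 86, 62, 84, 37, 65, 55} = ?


Sorted: 17, 37, 49, 54, 55, 62, 65, 83, 84, 86
n = 10 (even)
Middle values: 55 and 62
Median = (55+62)/2 = 58.5000

Median = 58.5000


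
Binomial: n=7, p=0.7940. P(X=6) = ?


C(7,6) = 7
p^6 = 0.250567
(1-p)^1 = 0.206000
P = 7 * 0.250567 * 0.206000 = 0.3613

P(X=6) = 0.3613


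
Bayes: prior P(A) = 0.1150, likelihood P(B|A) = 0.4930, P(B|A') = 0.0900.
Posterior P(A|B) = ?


P(B) = P(B|A)*P(A) + P(B|A')*P(A')
= 0.4930*0.1150 + 0.0900*0.8850
= 0.056695 + 0.079650 = 0.136345
P(A|B) = 0.056695/0.136345 = 0.4158

P(A|B) = 0.4158


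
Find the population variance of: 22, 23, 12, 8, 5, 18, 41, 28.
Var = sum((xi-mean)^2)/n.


Mean = 19.6250
Squared deviations: 5.6406, 11.3906, 58.1406, 135.1406, 213.8906, 2.6406, 456.8906, 70.1406
Sum = 953.8750
Variance = 953.8750/8 = 119.2344

Variance = 119.2344


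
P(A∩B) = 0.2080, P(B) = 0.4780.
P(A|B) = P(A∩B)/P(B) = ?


P(A|B) = 0.2080/0.4780 = 0.4351

P(A|B) = 0.4351


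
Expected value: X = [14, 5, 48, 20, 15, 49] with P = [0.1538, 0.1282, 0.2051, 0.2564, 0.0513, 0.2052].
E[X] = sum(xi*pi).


E[X] = 14*0.1538 + 5*0.1282 + 48*0.2051 + 20*0.2564 + 15*0.0513 + 49*0.2052
= 2.1532 + 0.6410 + 9.8448 + 5.1280 + 0.7695 + 10.0548
= 28.5913

E[X] = 28.5913


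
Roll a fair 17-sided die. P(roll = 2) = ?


Favorable outcomes (roll = 2): 1
Total outcomes = 17
P = 1/17 = 0.0588

P = 0.0588


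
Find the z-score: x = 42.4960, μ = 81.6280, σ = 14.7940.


z = (42.4960 - 81.6280)/14.7940
= -39.1320/14.7940
= -2.6451

z = -2.6451


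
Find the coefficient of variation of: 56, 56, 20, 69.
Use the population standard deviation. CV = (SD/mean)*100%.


Mean = 50.2500
SD = 18.2534
CV = (18.2534/50.2500)*100 = 36.3252%

CV = 36.3252%


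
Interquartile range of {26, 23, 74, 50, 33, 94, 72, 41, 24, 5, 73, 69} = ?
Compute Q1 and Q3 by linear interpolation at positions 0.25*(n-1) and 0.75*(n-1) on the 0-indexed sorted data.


Sorted: 5, 23, 24, 26, 33, 41, 50, 69, 72, 73, 74, 94
Q1 (25th %ile) = 25.5000
Q3 (75th %ile) = 72.2500
IQR = 72.2500 - 25.5000 = 46.7500

IQR = 46.7500


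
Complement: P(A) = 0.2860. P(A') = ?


P(not A) = 1 - 0.2860 = 0.7140

P(not A) = 0.7140


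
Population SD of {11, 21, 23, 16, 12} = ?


Mean = 16.6000
Variance = 22.6400
SD = sqrt(22.6400) = 4.7582

SD = 4.7582


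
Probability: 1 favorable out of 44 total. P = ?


P = 1/44 = 0.0227

P = 0.0227


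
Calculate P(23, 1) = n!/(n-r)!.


P(23,1) = 23!/22!
= 25852016738884976640000/1124000727777607680000
= 23

P(23,1) = 23


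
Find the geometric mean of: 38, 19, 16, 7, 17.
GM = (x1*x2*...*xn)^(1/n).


Product = 38 × 19 × 16 × 7 × 17 = 1374688
GM = 1374688^(1/5) = 16.8904

GM = 16.8904


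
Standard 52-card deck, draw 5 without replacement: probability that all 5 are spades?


P(all spades) = (13/52) × (12/51) × (11/50) × (10/49) × (9/48)
= 0.0005

P = 0.0005


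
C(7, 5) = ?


C(7,5) = 7!/(5! × 2!)
= 5040/(120 × 2)
= 21

C(7,5) = 21


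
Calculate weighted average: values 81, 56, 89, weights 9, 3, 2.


Numerator = 81*9 + 56*3 + 89*2 = 1075
Denominator = 9 + 3 + 2 = 14
WM = 1075/14 = 76.7857

WM = 76.7857


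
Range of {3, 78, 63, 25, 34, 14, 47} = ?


Max = 78, Min = 3
Range = 78 - 3 = 75

Range = 75


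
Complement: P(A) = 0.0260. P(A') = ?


P(not A) = 1 - 0.0260 = 0.9740

P(not A) = 0.9740


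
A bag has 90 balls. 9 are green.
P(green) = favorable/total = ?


P = 9/90 = 0.1000

P = 0.1000


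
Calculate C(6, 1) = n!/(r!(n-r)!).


C(6,1) = 6!/(1! × 5!)
= 720/(1 × 120)
= 6

C(6,1) = 6


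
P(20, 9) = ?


P(20,9) = 20!/11!
= 2432902008176640000/39916800
= 60949324800

P(20,9) = 60949324800


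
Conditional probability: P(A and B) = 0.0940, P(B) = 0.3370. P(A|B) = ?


P(A|B) = 0.0940/0.3370 = 0.2789

P(A|B) = 0.2789


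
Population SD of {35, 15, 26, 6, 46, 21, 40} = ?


Mean = 27.0000
Variance = 173.7143
SD = sqrt(173.7143) = 13.1801

SD = 13.1801


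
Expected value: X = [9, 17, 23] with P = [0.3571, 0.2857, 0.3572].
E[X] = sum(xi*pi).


E[X] = 9*0.3571 + 17*0.2857 + 23*0.3572
= 3.2139 + 4.8569 + 8.2156
= 16.2864

E[X] = 16.2864


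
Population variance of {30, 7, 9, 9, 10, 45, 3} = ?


Mean = 16.1429
Squared deviations: 192.0204, 83.5918, 51.0204, 51.0204, 37.7347, 832.7347, 172.7347
Sum = 1420.8571
Variance = 1420.8571/7 = 202.9796

Variance = 202.9796


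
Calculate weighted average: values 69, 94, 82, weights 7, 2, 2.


Numerator = 69*7 + 94*2 + 82*2 = 835
Denominator = 7 + 2 + 2 = 11
WM = 835/11 = 75.9091

WM = 75.9091


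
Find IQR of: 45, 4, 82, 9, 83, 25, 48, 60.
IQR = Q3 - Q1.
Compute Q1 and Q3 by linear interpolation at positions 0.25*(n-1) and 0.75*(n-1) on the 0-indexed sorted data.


Sorted: 4, 9, 25, 45, 48, 60, 82, 83
Q1 (25th %ile) = 21.0000
Q3 (75th %ile) = 65.5000
IQR = 65.5000 - 21.0000 = 44.5000

IQR = 44.5000


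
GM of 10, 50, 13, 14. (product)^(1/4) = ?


Product = 10 × 50 × 13 × 14 = 91000
GM = 91000^(1/4) = 17.3684

GM = 17.3684


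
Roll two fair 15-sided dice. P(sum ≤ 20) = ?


Total outcomes = 15×15 = 225
Favorable (sum ≤ 20): 170
P = 170/225 = 0.7556

P = 0.7556


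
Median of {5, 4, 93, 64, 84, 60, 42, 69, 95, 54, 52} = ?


Sorted: 4, 5, 42, 52, 54, 60, 64, 69, 84, 93, 95
n = 11 (odd)
Middle value = 60

Median = 60


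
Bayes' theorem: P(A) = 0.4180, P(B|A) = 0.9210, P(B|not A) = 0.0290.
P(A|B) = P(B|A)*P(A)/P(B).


P(B) = P(B|A)*P(A) + P(B|A')*P(A')
= 0.9210*0.4180 + 0.0290*0.5820
= 0.384978 + 0.016878 = 0.401856
P(A|B) = 0.384978/0.401856 = 0.9580

P(A|B) = 0.9580


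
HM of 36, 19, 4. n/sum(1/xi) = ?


Sum of reciprocals = 1/36 + 1/19 + 1/4 = 0.330409
HM = 3/0.330409 = 9.0796

HM = 9.0796


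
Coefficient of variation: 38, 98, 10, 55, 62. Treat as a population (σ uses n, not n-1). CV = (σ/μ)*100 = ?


Mean = 52.6000
SD = 28.9247
CV = (28.9247/52.6000)*100 = 54.9900%

CV = 54.9900%


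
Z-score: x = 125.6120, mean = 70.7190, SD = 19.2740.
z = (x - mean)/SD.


z = (125.6120 - 70.7190)/19.2740
= 54.8930/19.2740
= 2.8480

z = 2.8480


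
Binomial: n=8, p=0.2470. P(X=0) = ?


C(8,0) = 1
p^0 = 1.000000
(1-p)^8 = 0.103362
P = 1 * 1.000000 * 0.103362 = 0.1034

P(X=0) = 0.1034


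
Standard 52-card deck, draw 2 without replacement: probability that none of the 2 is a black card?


P(no black cards) = (26/52) × (25/51)
= 0.2451

P = 0.2451


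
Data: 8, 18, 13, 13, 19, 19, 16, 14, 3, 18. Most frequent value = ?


Frequencies: 3:1, 8:1, 13:2, 14:1, 16:1, 18:2, 19:2
Max frequency = 2
Mode = 13, 18, 19

Mode = 13, 18, 19


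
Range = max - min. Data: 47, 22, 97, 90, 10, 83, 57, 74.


Max = 97, Min = 10
Range = 97 - 10 = 87

Range = 87


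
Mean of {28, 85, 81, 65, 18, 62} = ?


Sum = 28 + 85 + 81 + 65 + 18 + 62 = 339
n = 6
Mean = 339/6 = 56.5000

Mean = 56.5000


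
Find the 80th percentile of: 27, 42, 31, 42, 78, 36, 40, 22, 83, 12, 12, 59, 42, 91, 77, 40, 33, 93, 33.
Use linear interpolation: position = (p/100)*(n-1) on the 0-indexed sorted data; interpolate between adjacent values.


Sorted: 12, 12, 22, 27, 31, 33, 33, 36, 40, 40, 42, 42, 42, 59, 77, 78, 83, 91, 93
n = 19
Index = 80/100 * 18 = 14.4000
Lower = data[14] = 77, Upper = data[15] = 78
P80 = 77 + 0.4000*(1) = 77.4000

P80 = 77.4000


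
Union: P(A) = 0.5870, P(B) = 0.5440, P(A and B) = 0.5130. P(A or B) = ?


P(A∪B) = 0.5870 + 0.5440 - 0.5130
= 1.1310 - 0.5130
= 0.6180

P(A∪B) = 0.6180


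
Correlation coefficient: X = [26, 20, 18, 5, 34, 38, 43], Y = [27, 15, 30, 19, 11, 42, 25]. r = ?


Mean X = 26.2857, Mean Y = 24.1429
SD X = 12.173910, SD Y = 9.598044
Cov = 34.244898
r = 34.244898/(12.173910*9.598044) = 0.2931

r = 0.2931


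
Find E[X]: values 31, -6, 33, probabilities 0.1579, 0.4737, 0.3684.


E[X] = 31*0.1579 - 6*0.4737 + 33*0.3684
= 4.8949 - 2.8422 + 12.1572
= 14.2099

E[X] = 14.2099


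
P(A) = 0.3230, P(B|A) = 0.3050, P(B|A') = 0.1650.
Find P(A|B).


P(B) = P(B|A)*P(A) + P(B|A')*P(A')
= 0.3050*0.3230 + 0.1650*0.6770
= 0.098515 + 0.111705 = 0.210220
P(A|B) = 0.098515/0.210220 = 0.4686

P(A|B) = 0.4686


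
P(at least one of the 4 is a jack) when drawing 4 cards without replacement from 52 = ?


P(at least one) = 1 - P(none)
P(none) = (48/52) × (47/51) × (46/50) × (45/49) = 0.718737
P(at least one) = 1 - 0.718737 = 0.2813

P = 0.2813


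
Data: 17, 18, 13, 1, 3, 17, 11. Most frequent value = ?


Frequencies: 1:1, 3:1, 11:1, 13:1, 17:2, 18:1
Max frequency = 2
Mode = 17

Mode = 17


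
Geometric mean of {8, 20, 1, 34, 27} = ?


Product = 8 × 20 × 1 × 34 × 27 = 146880
GM = 146880^(1/5) = 10.7992

GM = 10.7992


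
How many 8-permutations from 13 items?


P(13,8) = 13!/5!
= 6227020800/120
= 51891840

P(13,8) = 51891840


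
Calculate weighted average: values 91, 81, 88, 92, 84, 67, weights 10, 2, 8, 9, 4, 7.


Numerator = 91*10 + 81*2 + 88*8 + 92*9 + 84*4 + 67*7 = 3409
Denominator = 10 + 2 + 8 + 9 + 4 + 7 = 40
WM = 3409/40 = 85.2250

WM = 85.2250


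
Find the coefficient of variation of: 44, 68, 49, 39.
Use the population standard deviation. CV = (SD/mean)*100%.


Mean = 50.0000
SD = 10.9772
CV = (10.9772/50.0000)*100 = 21.9545%

CV = 21.9545%


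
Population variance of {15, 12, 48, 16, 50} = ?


Mean = 28.2000
Squared deviations: 174.2400, 262.4400, 392.0400, 148.8400, 475.2400
Sum = 1452.8000
Variance = 1452.8000/5 = 290.5600

Variance = 290.5600


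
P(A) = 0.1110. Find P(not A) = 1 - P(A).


P(not A) = 1 - 0.1110 = 0.8890

P(not A) = 0.8890


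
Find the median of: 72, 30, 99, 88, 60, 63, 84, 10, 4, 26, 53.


Sorted: 4, 10, 26, 30, 53, 60, 63, 72, 84, 88, 99
n = 11 (odd)
Middle value = 60

Median = 60


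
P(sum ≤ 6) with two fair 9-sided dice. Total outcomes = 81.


Total outcomes = 9×9 = 81
Favorable (sum ≤ 6): 15
P = 15/81 = 0.1852

P = 0.1852


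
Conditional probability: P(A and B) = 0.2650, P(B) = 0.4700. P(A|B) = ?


P(A|B) = 0.2650/0.4700 = 0.5638

P(A|B) = 0.5638


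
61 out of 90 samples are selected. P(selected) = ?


P = 61/90 = 0.6778

P = 0.6778


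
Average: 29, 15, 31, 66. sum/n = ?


Sum = 29 + 15 + 31 + 66 = 141
n = 4
Mean = 141/4 = 35.2500

Mean = 35.2500


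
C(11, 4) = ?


C(11,4) = 11!/(4! × 7!)
= 39916800/(24 × 5040)
= 330

C(11,4) = 330


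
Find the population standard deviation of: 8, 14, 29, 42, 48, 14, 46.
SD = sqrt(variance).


Mean = 28.7143
Variance = 244.2041
SD = sqrt(244.2041) = 15.6270

SD = 15.6270


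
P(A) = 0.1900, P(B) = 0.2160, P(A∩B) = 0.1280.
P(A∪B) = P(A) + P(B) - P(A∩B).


P(A∪B) = 0.1900 + 0.2160 - 0.1280
= 0.4060 - 0.1280
= 0.2780

P(A∪B) = 0.2780


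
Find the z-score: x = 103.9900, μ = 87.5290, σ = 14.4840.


z = (103.9900 - 87.5290)/14.4840
= 16.4610/14.4840
= 1.1365

z = 1.1365


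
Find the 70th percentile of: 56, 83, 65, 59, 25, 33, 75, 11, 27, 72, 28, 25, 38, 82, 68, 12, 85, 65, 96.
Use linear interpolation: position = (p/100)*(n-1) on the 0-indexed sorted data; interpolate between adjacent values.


Sorted: 11, 12, 25, 25, 27, 28, 33, 38, 56, 59, 65, 65, 68, 72, 75, 82, 83, 85, 96
n = 19
Index = 70/100 * 18 = 12.6000
Lower = data[12] = 68, Upper = data[13] = 72
P70 = 68 + 0.6000*(4) = 70.4000

P70 = 70.4000


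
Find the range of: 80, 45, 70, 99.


Max = 99, Min = 45
Range = 99 - 45 = 54

Range = 54


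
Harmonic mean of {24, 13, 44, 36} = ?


Sum of reciprocals = 1/24 + 1/13 + 1/44 + 1/36 = 0.169095
HM = 4/0.169095 = 23.6554

HM = 23.6554


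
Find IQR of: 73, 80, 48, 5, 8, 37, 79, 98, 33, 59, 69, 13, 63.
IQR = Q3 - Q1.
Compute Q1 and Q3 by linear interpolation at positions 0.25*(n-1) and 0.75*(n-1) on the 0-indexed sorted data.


Sorted: 5, 8, 13, 33, 37, 48, 59, 63, 69, 73, 79, 80, 98
Q1 (25th %ile) = 33.0000
Q3 (75th %ile) = 73.0000
IQR = 73.0000 - 33.0000 = 40.0000

IQR = 40.0000


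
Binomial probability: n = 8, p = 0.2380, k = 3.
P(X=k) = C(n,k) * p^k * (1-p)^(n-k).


C(8,3) = 56
p^3 = 0.013481
(1-p)^5 = 0.256906
P = 56 * 0.013481 * 0.256906 = 0.1940

P(X=3) = 0.1940


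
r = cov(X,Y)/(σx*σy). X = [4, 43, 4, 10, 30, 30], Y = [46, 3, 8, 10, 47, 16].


Mean X = 20.1667, Mean Y = 21.6667
SD X = 14.948987, SD Y = 17.969109
Cov = -47.777778
r = -47.777778/(14.948987*17.969109) = -0.1779

r = -0.1779
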